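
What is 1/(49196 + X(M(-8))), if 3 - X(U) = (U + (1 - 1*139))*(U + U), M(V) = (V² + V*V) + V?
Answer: 1/53519 ≈ 1.8685e-5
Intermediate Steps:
M(V) = V + 2*V² (M(V) = (V² + V²) + V = 2*V² + V = V + 2*V²)
X(U) = 3 - 2*U*(-138 + U) (X(U) = 3 - (U + (1 - 1*139))*(U + U) = 3 - (U + (1 - 139))*2*U = 3 - (U - 138)*2*U = 3 - (-138 + U)*2*U = 3 - 2*U*(-138 + U))
1/(49196 + X(M(-8))) = 1/(49196 + (3 - 2*64*(1 + 2*(-8))² + 276*(-8*(1 + 2*(-8))))) = 1/(49196 + (3 - 2*64*(1 - 16)² + 276*(-8*(1 - 16)))) = 1/(49196 + (3 - 2*(-8*(-15))² + 276*(-8*(-15)))) = 1/(49196 + (3 - 2*120² + 276*120)) = 1/(49196 + (3 - 2*14400 + 33120)) = 1/(49196 + (3 - 28800 + 33120)) = 1/(49196 + 4323) = 1/53519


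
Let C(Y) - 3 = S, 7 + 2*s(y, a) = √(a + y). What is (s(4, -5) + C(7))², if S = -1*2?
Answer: (5 - I)²/4 ≈ 6.0 - 2.5*I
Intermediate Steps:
S = -2
s(y, a) = -7/2 + √(a + y)/2
C(Y) = 1 (C(Y) = 3 - 2 = 1)
(s(4, -5) + C(7))² = ((-7/2 + √(-5 + 4)/2) + 1)² = ((-7/2 + √(-1)/2) + 1)² = ((-7/2 + I/2) + 1)² = (-5/2 + I/2)²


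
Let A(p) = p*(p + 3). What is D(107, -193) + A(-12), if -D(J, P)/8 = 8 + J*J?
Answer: -91548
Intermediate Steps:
A(p) = p*(3 + p)
D(J, P) = -64 - 8*J² (D(J, P) = -8*(8 + J*J) = -8*(8 + J²) = -64 - 8*J²)
D(107, -193) + A(-12) = (-64 - 8*107²) - 12*(3 - 12) = (-64 - 8*11449) - 12*(-9) = (-64 - 91592) + 108 = -91656 + 108 = -91548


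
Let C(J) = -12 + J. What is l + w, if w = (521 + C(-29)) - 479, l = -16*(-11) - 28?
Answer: 149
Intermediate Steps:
l = 148 (l = 176 - 28 = 148)
w = 1 (w = (521 + (-12 - 29)) - 479 = (521 - 41) - 479 = 480 - 479 = 1)
l + w = 148 + 1 = 149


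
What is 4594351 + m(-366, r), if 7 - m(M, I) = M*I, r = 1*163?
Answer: 4654016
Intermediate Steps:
r = 163
m(M, I) = 7 - I*M (m(M, I) = 7 - M*I = 7 - I*M)
4594351 + m(-366, r) = 4594351 + (7 - 1*163*(-366)) = 4594351 + (7 + 59658) = 4594351 + 59665 = 4654016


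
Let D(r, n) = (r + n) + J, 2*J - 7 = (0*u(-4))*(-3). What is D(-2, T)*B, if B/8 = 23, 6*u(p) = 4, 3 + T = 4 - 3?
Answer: -92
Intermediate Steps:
T = -2 (T = -3 + (4 - 3) = -3 + 1 = -2)
u(p) = ⅔ (u(p) = (⅙)*4 = ⅔)
B = 184 (B = 8*23 = 184)
J = 7/2 (J = 7/2 + ((0*(⅔))*(-3))/2 = 7/2 + (0*(-3))/2 = 7/2 + (½)*0 = 7/2 + 0 = 7/2 ≈ 3.5000)
D(r, n) = 7/2 + n + r (D(r, n) = (r + n) + 7/2 = (n + r) + 7/2 = 7/2 + n + r)
D(-2, T)*B = (7/2 - 2 - 2)*184 = -½*184 = -92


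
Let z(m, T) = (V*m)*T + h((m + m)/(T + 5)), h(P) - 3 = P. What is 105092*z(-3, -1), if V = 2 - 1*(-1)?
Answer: 1103466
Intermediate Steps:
h(P) = 3 + P
V = 3 (V = 2 + 1 = 3)
z(m, T) = 3 + 2*m/(5 + T) + 3*T*m (z(m, T) = (3*m)*T + (3 + (m + m)/(T + 5)) = 3*T*m + (3 + (2*m)/(5 + T)) = 3*T*m + (3 + 2*m/(5 + T)) = 3 + 2*m/(5 + T) + 3*T*m)
105092*z(-3, -1) = 105092*((2*(-3) + 3*(1 - 1*(-3))*(5 - 1))/(5 - 1)) = 105092*((-6 + 3*(1 + 3)*4)/4) = 105092*((-6 + 3*4*4)/4) = 105092*((-6 + 48)/4) = 105092*((¼)*42) = 105092*(21/2) = 1103466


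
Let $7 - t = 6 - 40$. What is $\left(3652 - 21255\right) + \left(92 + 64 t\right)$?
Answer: $-14887$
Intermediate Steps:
$t = 41$ ($t = 7 - \left(6 - 40\right) = 7 - -34 = 7 + 34 = 41$)
$\left(3652 - 21255\right) + \left(92 + 64 t\right) = \left(3652 - 21255\right) + \left(92 + 64 \cdot 41\right) = -17603 + \left(92 + 2624\right) = -17603 + 2716 = -14887$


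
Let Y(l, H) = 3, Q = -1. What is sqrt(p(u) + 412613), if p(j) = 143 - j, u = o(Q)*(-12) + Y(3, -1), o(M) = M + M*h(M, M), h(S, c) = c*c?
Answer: sqrt(412729) ≈ 642.44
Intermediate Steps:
h(S, c) = c**2
o(M) = M + M**3 (o(M) = M + M*M**2 = M + M**3)
u = 27 (u = (-1 + (-1)**3)*(-12) + 3 = (-1 - 1)*(-12) + 3 = -2*(-12) + 3 = 24 + 3 = 27)
sqrt(p(u) + 412613) = sqrt((143 - 1*27) + 412613) = sqrt((143 - 27) + 412613) = sqrt(116 + 412613) = sqrt(412729)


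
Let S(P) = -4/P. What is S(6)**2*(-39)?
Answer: -52/3 ≈ -17.333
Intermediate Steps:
S(6)**2*(-39) = (-4/6)**2*(-39) = (-4*1/6)**2*(-39) = (-2/3)**2*(-39) = (4/9)*(-39) = -52/3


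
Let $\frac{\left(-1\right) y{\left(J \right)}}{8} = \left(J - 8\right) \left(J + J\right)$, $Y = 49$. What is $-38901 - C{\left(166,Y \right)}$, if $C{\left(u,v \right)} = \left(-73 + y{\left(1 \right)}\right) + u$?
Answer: $-39106$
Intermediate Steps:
$y{\left(J \right)} = - 16 J \left(-8 + J\right)$ ($y{\left(J \right)} = - 8 \left(J - 8\right) \left(J + J\right) = - 8 \left(-8 + J\right) 2 J = - 8 \cdot 2 J \left(-8 + J\right) = - 16 J \left(-8 + J\right)$)
$C{\left(u,v \right)} = 39 + u$ ($C{\left(u,v \right)} = \left(-73 + 16 \cdot 1 \left(8 - 1\right)\right) + u = \left(-73 + 16 \cdot 1 \cdot 7\right) + u = \left(-73 + 112\right) + u = 39 + u$)
$-38901 - C{\left(166,Y \right)} = -38901 - \left(39 + 166\right) = -38901 - 205 = -39106$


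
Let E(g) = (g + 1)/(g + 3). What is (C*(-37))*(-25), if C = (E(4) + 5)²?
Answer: 1480000/49 ≈ 30204.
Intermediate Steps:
E(g) = (1 + g)/(3 + g)
C = 1600/49 (C = ((1 + 4)/(3 + 4) + 5)² = (5/7 + 5)² = (40/7)² = 1600/49 ≈ 32.653)
(C*(-37))*(-25) = ((1600/49)*(-37))*(-25) = -59200/49*(-25) = 1480000/49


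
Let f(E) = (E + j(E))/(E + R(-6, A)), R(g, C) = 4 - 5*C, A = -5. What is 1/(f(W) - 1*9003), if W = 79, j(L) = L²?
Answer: -27/241501 ≈ -0.00011180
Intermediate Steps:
f(E) = (E + E²)/(29 + E) (f(E) = (E + E²)/(E + (4 - 5*(-5))) = (E + E²)/(E + (4 + 25)) = (E + E²)/(E + 29) = (E + E²)/(29 + E))
1/(f(W) - 1*9003) = 1/(79*(1 + 79)/(29 + 79) - 1*9003) = 1/(79*80/108 - 9003) = 1/(79*(1/108)*80 - 9003) = 1/(1580/27 - 9003) = 1/(-241501/27) = -27/241501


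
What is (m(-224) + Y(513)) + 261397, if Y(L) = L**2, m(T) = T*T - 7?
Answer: 574735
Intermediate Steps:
m(T) = -7 + T**2 (m(T) = T**2 - 7 = -7 + T**2)
(m(-224) + Y(513)) + 261397 = ((-7 + (-224)**2) + 513**2) + 261397 = ((-7 + 50176) + 263169) + 261397 = (50169 + 263169) + 261397 = 313338 + 261397 = 574735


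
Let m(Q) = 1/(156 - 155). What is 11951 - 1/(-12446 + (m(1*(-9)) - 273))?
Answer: 151992819/12718 ≈ 11951.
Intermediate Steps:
m(Q) = 1 (m(Q) = 1/1 = 1)
11951 - 1/(-12446 + (m(1*(-9)) - 273)) = 11951 - 1/(-12446 + (1 - 273)) = 11951 - 1/(-12446 - 272) = 11951 - 1/(-12718) = 11951 - 1*(-1/12718) = 11951 + 1/12718 = 151992819/12718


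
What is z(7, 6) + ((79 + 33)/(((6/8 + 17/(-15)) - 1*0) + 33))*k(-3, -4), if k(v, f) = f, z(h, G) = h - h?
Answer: -26880/1957 ≈ -13.735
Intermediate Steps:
z(h, G) = 0
z(7, 6) + ((79 + 33)/(((6/8 + 17/(-15)) - 1*0) + 33))*k(-3, -4) = 0 + ((79 + 33)/(((6/8 + 17/(-15)) - 1*0) + 33))*(-4) = 0 + (112/(((6*(⅛) + 17*(-1/15)) + 0) + 33))*(-4) = 0 + (112/(((¾ - 17/15) + 0) + 33))*(-4) = 0 + (112/((-23/60 + 0) + 33))*(-4) = 0 + (112/(-23/60 + 33))*(-4) = 0 + (112/(1957/60))*(-4) = 0 + (112*(60/1957))*(-4) = 0 + (6720/1957)*(-4) = 0 - 26880/1957 = -26880/1957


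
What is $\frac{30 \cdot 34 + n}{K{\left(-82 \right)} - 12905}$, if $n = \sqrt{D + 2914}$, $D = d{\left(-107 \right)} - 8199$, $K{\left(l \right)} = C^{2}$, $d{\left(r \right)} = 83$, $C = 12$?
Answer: $- \frac{1020}{12761} - \frac{51 i \sqrt{2}}{12761} \approx -0.079931 - 0.005652 i$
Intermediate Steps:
$K{\left(l \right)} = 144$ ($K{\left(l \right)} = 12^{2} = 144$)
$D = -8116$ ($D = 83 - 8199 = -8116$)
$n = 51 i \sqrt{2}$ ($n = \sqrt{-8116 + 2914} = \sqrt{-5202} = 51 i \sqrt{2} \approx 72.125 i$)
$\frac{30 \cdot 34 + n}{K{\left(-82 \right)} - 12905} = \frac{30 \cdot 34 + 51 i \sqrt{2}}{144 - 12905} = \frac{1020 + 51 i \sqrt{2}}{-12761} = \left(1020 + 51 i \sqrt{2}\right) \left(- \frac{1}{12761}\right) = - \frac{1020}{12761} - \frac{51 i \sqrt{2}}{12761}$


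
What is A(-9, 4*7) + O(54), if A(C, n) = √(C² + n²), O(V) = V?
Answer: 54 + √865 ≈ 83.411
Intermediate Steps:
A(-9, 4*7) + O(54) = √((-9)² + (4*7)²) + 54 = √(81 + 28²) + 54 = √(81 + 784) + 54 = √865 + 54 = 54 + √865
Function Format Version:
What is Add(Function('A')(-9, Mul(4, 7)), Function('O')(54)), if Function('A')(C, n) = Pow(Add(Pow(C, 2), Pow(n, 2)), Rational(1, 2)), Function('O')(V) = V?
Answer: Add(54, Pow(865, Rational(1, 2))) ≈ 83.411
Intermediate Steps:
Add(Function('A')(-9, Mul(4, 7)), Function('O')(54)) = Add(Pow(Add(Pow(-9, 2), Pow(Mul(4, 7), 2)), Rational(1, 2)), 54) = Add(Pow(Add(81, Pow(28, 2)), Rational(1, 2)), 54) = Add(Pow(Add(81, 784), Rational(1, 2)), 54) = Add(Pow(865, Rational(1, 2)), 54) = Add(54, Pow(865, Rational(1, 2)))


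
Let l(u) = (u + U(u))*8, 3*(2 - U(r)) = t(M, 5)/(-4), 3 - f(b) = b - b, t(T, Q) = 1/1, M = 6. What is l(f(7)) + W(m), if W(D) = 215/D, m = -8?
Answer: 331/24 ≈ 13.792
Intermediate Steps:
t(T, Q) = 1
f(b) = 3 (f(b) = 3 - (b - b) = 3 - 1*0 = 3 + 0 = 3)
U(r) = 25/12 (U(r) = 2 - 1/(3*(-4)) = 2 - (-1)/(3*4) = 2 - 1/3*(-1/4) = 2 + 1/12 = 25/12)
l(u) = 50/3 + 8*u (l(u) = (u + 25/12)*8 = (25/12 + u)*8 = 50/3 + 8*u)
l(f(7)) + W(m) = (50/3 + 8*3) + 215/(-8) = (50/3 + 24) + 215*(-1/8) = 122/3 - 215/8 = 331/24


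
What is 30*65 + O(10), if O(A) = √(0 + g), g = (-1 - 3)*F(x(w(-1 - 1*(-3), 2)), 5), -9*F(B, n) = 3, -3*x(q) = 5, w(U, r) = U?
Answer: 1950 + 2*√3/3 ≈ 1951.2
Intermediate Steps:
x(q) = -5/3 (x(q) = -⅓*5 = -5/3)
F(B, n) = -⅓ (F(B, n) = -⅑*3 = -⅓)
g = 4/3 (g = (-1 - 3)*(-⅓) = -4*(-⅓) = 4/3 ≈ 1.3333)
O(A) = 2*√3/3 (O(A) = √(0 + 4/3) = √(4/3) = 2*√3/3)
30*65 + O(10) = 30*65 + 2*√3/3 = 1950 + 2*√3/3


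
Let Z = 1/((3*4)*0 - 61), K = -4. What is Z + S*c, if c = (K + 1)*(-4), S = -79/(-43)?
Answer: 57785/2623 ≈ 22.030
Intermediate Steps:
S = 79/43 (S = -79*(-1/43) = 79/43 ≈ 1.8372)
c = 12 (c = (-4 + 1)*(-4) = -3*(-4) = 12)
Z = -1/61 (Z = 1/(12*0 - 61) = 1/(0 - 61) = 1/(-61) = -1/61 ≈ -0.016393)
Z + S*c = -1/61 + (79/43)*12 = -1/61 + 948/43 = 57785/2623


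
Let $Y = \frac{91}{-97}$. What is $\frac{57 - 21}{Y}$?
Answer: $- \frac{3492}{91} \approx -38.374$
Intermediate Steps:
$Y = - \frac{91}{97}$ ($Y = 91 \left(- \frac{1}{97}\right) = - \frac{91}{97} \approx -0.93814$)
$\frac{57 - 21}{Y} = \frac{57 - 21}{- \frac{91}{97}} = 36 \left(- \frac{97}{91}\right) = - \frac{3492}{91}$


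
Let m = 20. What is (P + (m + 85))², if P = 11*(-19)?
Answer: 10816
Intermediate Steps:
P = -209
(P + (m + 85))² = (-209 + (20 + 85))² = (-209 + 105)² = (-104)² = 10816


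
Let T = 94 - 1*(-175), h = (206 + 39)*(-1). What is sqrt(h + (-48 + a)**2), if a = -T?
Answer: 2*sqrt(25061) ≈ 316.61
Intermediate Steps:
h = -245 (h = 245*(-1) = -245)
T = 269 (T = 94 + 175 = 269)
a = -269 (a = -1*269 = -269)
sqrt(h + (-48 + a)**2) = sqrt(-245 + (-48 - 269)**2) = sqrt(-245 + (-317)**2) = sqrt(-245 + 100489) = sqrt(100244) = 2*sqrt(25061)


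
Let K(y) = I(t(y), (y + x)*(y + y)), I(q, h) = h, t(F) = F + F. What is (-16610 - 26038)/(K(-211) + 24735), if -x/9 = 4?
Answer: -42648/128969 ≈ -0.33068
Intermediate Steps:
x = -36 (x = -9*4 = -36)
t(F) = 2*F
K(y) = 2*y*(-36 + y) (K(y) = (y - 36)*(y + y) = (-36 + y)*(2*y) = 2*y*(-36 + y))
(-16610 - 26038)/(K(-211) + 24735) = (-16610 - 26038)/(2*(-211)*(-36 - 211) + 24735) = -42648/(2*(-211)*(-247) + 24735) = -42648/(104234 + 24735) = -42648/128969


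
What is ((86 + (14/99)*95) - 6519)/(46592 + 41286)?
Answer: -90791/1242846 ≈ -0.073051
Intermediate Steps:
((86 + (14/99)*95) - 6519)/(46592 + 41286) = ((86 + (14*(1/99))*95) - 6519)/87878 = ((86 + (14/99)*95) - 6519)*(1/87878) = ((86 + 1330/99) - 6519)*(1/87878) = (9844/99 - 6519)*(1/87878) = -635537/99*1/87878 = -90791/1242846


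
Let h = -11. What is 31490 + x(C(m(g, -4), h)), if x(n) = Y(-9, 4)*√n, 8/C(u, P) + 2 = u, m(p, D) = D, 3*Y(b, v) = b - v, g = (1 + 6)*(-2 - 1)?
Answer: 31490 - 26*I*√3/9 ≈ 31490.0 - 5.0037*I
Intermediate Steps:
g = -21 (g = 7*(-3) = -21)
Y(b, v) = -v/3 + b/3 (Y(b, v) = (b - v)/3 = -v/3 + b/3)
C(u, P) = 8/(-2 + u)
x(n) = -13*√n/3 (x(n) = (-⅓*4 + (⅓)*(-9))*√n = (-4/3 - 3)*√n = -13*√n/3)
31490 + x(C(m(g, -4), h)) = 31490 - 13*2*√2*(I*√6/6)/3 = 31490 - 13*2*I*√3/3/3 = 31490 - 26*I*√3/9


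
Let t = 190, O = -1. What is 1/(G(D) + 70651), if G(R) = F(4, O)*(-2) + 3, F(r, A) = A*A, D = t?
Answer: 1/70652 ≈ 1.4154e-5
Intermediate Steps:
D = 190
F(r, A) = A²
G(R) = 1 (G(R) = (-1)²*(-2) + 3 = 1*(-2) + 3 = -2 + 3 = 1)
1/(G(D) + 70651) = 1/(1 + 70651) = 1/70652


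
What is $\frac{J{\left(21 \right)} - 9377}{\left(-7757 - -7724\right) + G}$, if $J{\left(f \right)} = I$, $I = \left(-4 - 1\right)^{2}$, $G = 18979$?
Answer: $- \frac{4676}{9473} \approx -0.49361$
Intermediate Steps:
$I = 25$ ($I = \left(-5\right)^{2} = 25$)
$J{\left(f \right)} = 25$
$\frac{J{\left(21 \right)} - 9377}{\left(-7757 - -7724\right) + G} = \frac{25 - 9377}{\left(-7757 - -7724\right) + 18979} = - \frac{9352}{\left(-7757 + 7724\right) + 18979} = - \frac{9352}{-33 + 18979} = - \frac{9352}{18946} = \left(-9352\right) \frac{1}{18946} = - \frac{4676}{9473}$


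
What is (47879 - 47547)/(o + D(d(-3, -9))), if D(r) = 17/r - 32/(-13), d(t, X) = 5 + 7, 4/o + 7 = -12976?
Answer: 672415536/7854091 ≈ 85.613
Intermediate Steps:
o = -4/12983 (o = 4/(-7 - 12976) = 4/(-12983) = 4*(-1/12983) = -4/12983 ≈ -0.00030810)
d(t, X) = 12
D(r) = 32/13 + 17/r (D(r) = 17/r - 32*(-1/13) = 17/r + 32/13 = 32/13 + 17/r)
(47879 - 47547)/(o + D(d(-3, -9))) = (47879 - 47547)/(-4/12983 + (32/13 + 17/12)) = 332/(-4/12983 + (32/13 + 17*(1/12))) = 332/(-4/12983 + (32/13 + 17/12)) = 332/(-4/12983 + 605/156) = 332/(7854091/2025348) = 332*(2025348/7854091) = 672415536/7854091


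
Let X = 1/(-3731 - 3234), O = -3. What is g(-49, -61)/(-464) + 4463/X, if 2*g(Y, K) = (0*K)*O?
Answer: -31084795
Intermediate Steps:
X = -1/6965 (X = 1/(-6965) = -1/6965 ≈ -0.00014358)
g(Y, K) = 0 (g(Y, K) = ((0*K)*(-3))/2 = (0*(-3))/2 = (½)*0 = 0)
g(-49, -61)/(-464) + 4463/X = 0/(-464) + 4463/(-1/6965) = 0*(-1/464) + 4463*(-6965) = 0 - 31084795 = -31084795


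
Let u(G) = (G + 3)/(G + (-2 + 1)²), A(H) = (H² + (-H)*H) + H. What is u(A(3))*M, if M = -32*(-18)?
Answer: 864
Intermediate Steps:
A(H) = H (A(H) = (H² - H²) + H = 0 + H = H)
u(G) = (3 + G)/(1 + G) (u(G) = (3 + G)/(G + (-1)²) = (3 + G)/(G + 1) = (3 + G)/(1 + G))
M = 576
u(A(3))*M = ((3 + 3)/(1 + 3))*576 = (6/4)*576 = ((¼)*6)*576 = (3/2)*576 = 864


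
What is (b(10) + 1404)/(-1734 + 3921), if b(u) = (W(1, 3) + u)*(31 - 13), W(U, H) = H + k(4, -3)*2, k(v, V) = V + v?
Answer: 62/81 ≈ 0.76543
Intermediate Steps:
W(U, H) = 2 + H (W(U, H) = H + (-3 + 4)*2 = H + 1*2 = H + 2 = 2 + H)
b(u) = 90 + 18*u (b(u) = ((2 + 3) + u)*(31 - 13) = (5 + u)*18 = 90 + 18*u)
(b(10) + 1404)/(-1734 + 3921) = ((90 + 18*10) + 1404)/(-1734 + 3921) = ((90 + 180) + 1404)/2187 = (270 + 1404)*(1/2187) = 1674*(1/2187) = 62/81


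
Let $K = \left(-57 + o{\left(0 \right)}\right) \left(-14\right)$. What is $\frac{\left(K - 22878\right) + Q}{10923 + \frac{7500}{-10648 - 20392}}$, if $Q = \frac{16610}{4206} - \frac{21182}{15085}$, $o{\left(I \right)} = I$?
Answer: $- \frac{155284201591856}{76826419047765} \approx -2.0212$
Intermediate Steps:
$K = 798$ ($K = \left(-57 + 0\right) \left(-14\right) = \left(-57\right) \left(-14\right) = 798$)
$Q = \frac{11533597}{4531965}$ ($Q = 16610 \cdot \frac{1}{4206} - \frac{3026}{2155} = \frac{8305}{2103} - \frac{3026}{2155} = \frac{11533597}{4531965} \approx 2.5449$)
$\frac{\left(K - 22878\right) + Q}{10923 + \frac{7500}{-10648 - 20392}} = \frac{\left(798 - 22878\right) + \frac{11533597}{4531965}}{10923 + \frac{7500}{-10648 - 20392}} = \frac{\left(798 - 22878\right) + \frac{11533597}{4531965}}{10923 + \frac{7500}{-31040}} = \frac{-22080 + \frac{11533597}{4531965}}{10923 + 7500 \left(- \frac{1}{31040}\right)} = - \frac{100054253603}{4531965 \left(10923 - \frac{375}{1552}\right)} = - \frac{100054253603}{4531965 \cdot \frac{16952121}{1552}} = \left(- \frac{100054253603}{4531965}\right) \frac{1552}{16952121} = - \frac{155284201591856}{76826419047765}$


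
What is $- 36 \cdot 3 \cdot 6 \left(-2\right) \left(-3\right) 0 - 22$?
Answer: $-22$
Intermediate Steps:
$- 36 \cdot 3 \cdot 6 \left(-2\right) \left(-3\right) 0 - 22 = - 36 \cdot 3 \left(\left(-12\right) \left(-3\right)\right) 0 - 22 = - 36 \cdot 3 \cdot 36 \cdot 0 - 22 = - 36 \cdot 108 \cdot 0 - 22 = \left(-36\right) 0 - 22 = 0 - 22 = -22$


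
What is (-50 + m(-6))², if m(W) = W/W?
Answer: 2401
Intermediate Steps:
m(W) = 1
(-50 + m(-6))² = (-50 + 1)² = (-49)² = 2401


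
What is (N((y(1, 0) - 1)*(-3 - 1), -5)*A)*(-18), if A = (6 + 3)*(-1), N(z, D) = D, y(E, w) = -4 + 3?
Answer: -810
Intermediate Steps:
y(E, w) = -1
A = -9 (A = 9*(-1) = -9)
(N((y(1, 0) - 1)*(-3 - 1), -5)*A)*(-18) = -5*(-9)*(-18) = 45*(-18) = -810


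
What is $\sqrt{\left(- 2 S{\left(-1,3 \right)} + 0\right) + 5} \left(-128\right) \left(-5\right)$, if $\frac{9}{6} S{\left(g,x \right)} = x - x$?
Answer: $640 \sqrt{5} \approx 1431.1$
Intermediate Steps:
$S{\left(g,x \right)} = 0$ ($S{\left(g,x \right)} = \frac{2 \left(x - x\right)}{3} = \frac{2}{3} \cdot 0 = 0$)
$\sqrt{\left(- 2 S{\left(-1,3 \right)} + 0\right) + 5} \left(-128\right) \left(-5\right) = \sqrt{\left(\left(-2\right) 0 + 0\right) + 5} \left(-128\right) \left(-5\right) = \sqrt{\left(0 + 0\right) + 5} \left(-128\right) \left(-5\right) = \sqrt{0 + 5} \left(-128\right) \left(-5\right) = \sqrt{5} \left(-128\right) \left(-5\right) = - 128 \sqrt{5} \left(-5\right) = 640 \sqrt{5}$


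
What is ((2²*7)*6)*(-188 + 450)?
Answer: 44016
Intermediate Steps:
((2²*7)*6)*(-188 + 450) = ((4*7)*6)*262 = (28*6)*262 = 168*262 = 44016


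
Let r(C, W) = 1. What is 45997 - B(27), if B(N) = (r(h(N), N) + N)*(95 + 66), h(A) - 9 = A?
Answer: 41489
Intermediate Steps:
h(A) = 9 + A
B(N) = 161 + 161*N (B(N) = (1 + N)*(95 + 66) = (1 + N)*161 = 161 + 161*N)
45997 - B(27) = 45997 - (161 + 161*27) = 45997 - (161 + 4347) = 45997 - 1*4508 = 45997 - 4508 = 41489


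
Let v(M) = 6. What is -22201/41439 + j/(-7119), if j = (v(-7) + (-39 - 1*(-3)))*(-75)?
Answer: -27920741/32778249 ≈ -0.85181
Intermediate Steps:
j = 2250 (j = (6 + (-39 - 1*(-3)))*(-75) = (6 + (-39 + 3))*(-75) = (6 - 36)*(-75) = -30*(-75) = 2250)
-22201/41439 + j/(-7119) = -22201/41439 + 2250/(-7119) = -22201*1/41439 + 2250*(-1/7119) = -22201/41439 - 250/791 = -27920741/32778249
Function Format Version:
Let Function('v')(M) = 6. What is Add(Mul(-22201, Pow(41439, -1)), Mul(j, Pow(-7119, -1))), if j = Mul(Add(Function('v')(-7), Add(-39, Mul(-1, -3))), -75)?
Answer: Rational(-27920741, 32778249) ≈ -0.85181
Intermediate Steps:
j = 2250 (j = Mul(Add(6, Add(-39, Mul(-1, -3))), -75) = Mul(Add(6, Add(-39, 3)), -75) = Mul(Add(6, -36), -75) = Mul(-30, -75) = 2250)
Add(Mul(-22201, Pow(41439, -1)), Mul(j, Pow(-7119, -1))) = Add(Mul(-22201, Pow(41439, -1)), Mul(2250, Pow(-7119, -1))) = Add(Mul(-22201, Rational(1, 41439)), Mul(2250, Rational(-1, 7119))) = Add(Rational(-22201, 41439), Rational(-250, 791)) = Rational(-27920741, 32778249)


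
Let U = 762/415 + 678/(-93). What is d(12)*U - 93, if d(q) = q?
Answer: -2038461/12865 ≈ -158.45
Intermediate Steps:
U = -70168/12865 (U = 762*(1/415) + 678*(-1/93) = 762/415 - 226/31 = -70168/12865 ≈ -5.4542)
d(12)*U - 93 = 12*(-70168/12865) - 93 = -842016/12865 - 93 = -2038461/12865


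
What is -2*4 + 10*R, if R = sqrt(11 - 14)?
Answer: -8 + 10*I*sqrt(3) ≈ -8.0 + 17.32*I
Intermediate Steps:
R = I*sqrt(3) (R = sqrt(-3) = I*sqrt(3) ≈ 1.732*I)
-2*4 + 10*R = -2*4 + 10*(I*sqrt(3)) = -8 + 10*I*sqrt(3)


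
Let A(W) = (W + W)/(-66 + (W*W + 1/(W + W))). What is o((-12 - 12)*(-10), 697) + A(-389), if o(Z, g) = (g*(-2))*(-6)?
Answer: 984244712312/117676389 ≈ 8364.0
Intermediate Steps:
A(W) = 2*W/(-66 + W**2 + 1/(2*W)) (A(W) = (2*W)/(-66 + (W**2 + 1/(2*W))) = (2*W)/(-66 + W**2 + 1/(2*W)) = 2*W/(-66 + W**2 + 1/(2*W)))
o(Z, g) = 12*g (o(Z, g) = -2*g*(-6) = 12*g)
o((-12 - 12)*(-10), 697) + A(-389) = 12*697 + 4*(-389)**2/(1 - 132*(-389) + 2*(-389)**3) = 8364 + 4*151321/(1 + 51348 + 2*(-58863869)) = 8364 + 4*151321/(1 + 51348 - 117727738) = 8364 + 4*151321/(-117676389) = 8364 + 4*151321*(-1/117676389) = 8364 - 605284/117676389 = 984244712312/117676389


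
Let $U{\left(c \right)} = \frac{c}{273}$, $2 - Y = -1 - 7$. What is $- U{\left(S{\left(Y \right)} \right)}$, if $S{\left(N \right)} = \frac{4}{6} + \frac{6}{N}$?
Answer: $- \frac{19}{4095} \approx -0.0046398$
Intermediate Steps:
$Y = 10$ ($Y = 2 - \left(-1 - 7\right) = 2 - -8 = 2 + 8 = 10$)
$S{\left(N \right)} = \frac{2}{3} + \frac{6}{N}$ ($S{\left(N \right)} = 4 \cdot \frac{1}{6} + \frac{6}{N} = \frac{2}{3} + \frac{6}{N}$)
$U{\left(c \right)} = \frac{c}{273}$ ($U{\left(c \right)} = c \frac{1}{273} = \frac{c}{273}$)
$- U{\left(S{\left(Y \right)} \right)} = - \frac{\frac{2}{3} + \frac{6}{10}}{273} = - \frac{\frac{2}{3} + 6 \cdot \frac{1}{10}}{273} = - \frac{\frac{2}{3} + \frac{3}{5}}{273} = - \frac{19}{273 \cdot 15} = \left(-1\right) \frac{19}{4095} = - \frac{19}{4095}$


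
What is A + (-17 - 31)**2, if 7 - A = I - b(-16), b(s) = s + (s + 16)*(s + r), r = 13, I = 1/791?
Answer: 1815344/791 ≈ 2295.0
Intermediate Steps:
I = 1/791 ≈ 0.0012642
b(s) = s + (13 + s)*(16 + s) (b(s) = s + (s + 16)*(s + 13) = s + (16 + s)*(13 + s) = s + (13 + s)*(16 + s))
A = -7120/791 (A = 7 - (1/791 - (208 + (-16)**2 + 30*(-16))) = 7 - (1/791 - (208 + 256 - 480)) = 7 - (1/791 - 1*(-16)) = 7 - (1/791 + 16) = 7 - 1*12657/791 = 7 - 12657/791 = -7120/791 ≈ -9.0013)
A + (-17 - 31)**2 = -7120/791 + (-17 - 31)**2 = -7120/791 + (-48)**2 = -7120/791 + 2304 = 1815344/791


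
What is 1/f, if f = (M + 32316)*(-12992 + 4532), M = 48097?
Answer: -1/680293980 ≈ -1.4700e-9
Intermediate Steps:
f = -680293980 (f = (48097 + 32316)*(-12992 + 4532) = 80413*(-8460) = -680293980)
1/f = 1/(-680293980) = -1/680293980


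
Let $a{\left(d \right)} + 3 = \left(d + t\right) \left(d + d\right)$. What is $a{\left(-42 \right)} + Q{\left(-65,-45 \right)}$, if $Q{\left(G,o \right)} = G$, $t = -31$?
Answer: $6064$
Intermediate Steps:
$a{\left(d \right)} = -3 + 2 d \left(-31 + d\right)$ ($a{\left(d \right)} = -3 + \left(d - 31\right) \left(d + d\right) = -3 + \left(-31 + d\right) 2 d = -3 + 2 d \left(-31 + d\right)$)
$a{\left(-42 \right)} + Q{\left(-65,-45 \right)} = \left(-3 - -2604 + 2 \left(-42\right)^{2}\right) - 65 = \left(-3 + 2604 + 2 \cdot 1764\right) - 65 = \left(-3 + 2604 + 3528\right) - 65 = 6129 - 65 = 6064$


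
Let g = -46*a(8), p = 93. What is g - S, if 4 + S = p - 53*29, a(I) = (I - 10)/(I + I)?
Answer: 5815/4 ≈ 1453.8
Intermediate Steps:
a(I) = (-10 + I)/(2*I) (a(I) = (-10 + I)/((2*I)) = (-10 + I)*(1/(2*I)) = (-10 + I)/(2*I))
g = 23/4 (g = -23*(-10 + 8)/8 = -23*(-2)/8 = -46*(-1/8) = 23/4 ≈ 5.7500)
S = -1448 (S = -4 + (93 - 53*29) = -4 + (93 - 1537) = -4 - 1444 = -1448)
g - S = 23/4 - 1*(-1448) = 23/4 + 1448 = 5815/4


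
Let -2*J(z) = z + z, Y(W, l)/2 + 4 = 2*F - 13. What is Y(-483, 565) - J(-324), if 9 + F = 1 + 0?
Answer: -390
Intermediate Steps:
F = -8 (F = -9 + (1 + 0) = -9 + 1 = -8)
Y(W, l) = -66 (Y(W, l) = -8 + 2*(2*(-8) - 13) = -8 + 2*(-16 - 13) = -8 + 2*(-29) = -8 - 58 = -66)
J(z) = -z (J(z) = -(z + z)/2 = -z)
Y(-483, 565) - J(-324) = -66 - (-1)*(-324) = -66 - 1*324 = -66 - 324 = -390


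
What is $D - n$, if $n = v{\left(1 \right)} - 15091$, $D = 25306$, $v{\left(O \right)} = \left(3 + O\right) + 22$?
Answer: $40371$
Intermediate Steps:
$v{\left(O \right)} = 25 + O$
$n = -15065$ ($n = \left(25 + 1\right) - 15091 = 26 - 15091 = -15065$)
$D - n = 25306 - -15065 = 25306 + 15065 = 40371$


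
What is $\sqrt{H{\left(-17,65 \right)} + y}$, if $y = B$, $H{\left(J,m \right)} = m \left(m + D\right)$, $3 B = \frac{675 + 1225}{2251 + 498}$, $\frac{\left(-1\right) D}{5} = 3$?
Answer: $\frac{5 \sqrt{8842317942}}{8247} \approx 57.011$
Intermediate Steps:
$D = -15$ ($D = \left(-5\right) 3 = -15$)
$B = \frac{1900}{8247}$ ($B = \frac{\left(675 + 1225\right) \frac{1}{2251 + 498}}{3} = \frac{1900 \cdot \frac{1}{2749}}{3} = \frac{1}{3} \cdot \frac{1900}{2749} = \frac{1900}{8247} \approx 0.23039$)
$H{\left(J,m \right)} = m \left(-15 + m\right)$ ($H{\left(J,m \right)} = m \left(m - 15\right) = m \left(-15 + m\right)$)
$y = \frac{1900}{8247} \approx 0.23039$
$\sqrt{H{\left(-17,65 \right)} + y} = \sqrt{65 \left(-15 + 65\right) + \frac{1900}{8247}} = \sqrt{65 \cdot 50 + \frac{1900}{8247}} = \sqrt{3250 + \frac{1900}{8247}} = \sqrt{\frac{26804650}{8247}} = \frac{5 \sqrt{8842317942}}{8247}$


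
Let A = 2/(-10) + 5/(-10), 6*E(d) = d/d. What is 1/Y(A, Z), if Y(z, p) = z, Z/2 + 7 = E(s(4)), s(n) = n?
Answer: -10/7 ≈ -1.4286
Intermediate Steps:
E(d) = 1/6 (E(d) = (d/d)/6 = (1/6)*1 = 1/6)
Z = -41/3 (Z = -14 + 2*(1/6) = -14 + 1/3 = -41/3 ≈ -13.667)
A = -7/10 (A = 2*(-1/10) + 5*(-1/10) = -1/5 - 1/2 = -7/10 ≈ -0.70000)
1/Y(A, Z) = 1/(-7/10) = -10/7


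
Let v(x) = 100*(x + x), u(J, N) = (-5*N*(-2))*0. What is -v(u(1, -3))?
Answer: 0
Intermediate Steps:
u(J, N) = 0 (u(J, N) = (10*N)*0 = 0)
v(x) = 200*x (v(x) = 100*(2*x) = 200*x)
-v(u(1, -3)) = -200*0 = -1*0 = 0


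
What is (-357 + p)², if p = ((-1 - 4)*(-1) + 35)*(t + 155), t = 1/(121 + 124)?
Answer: 81976279225/2401 ≈ 3.4143e+7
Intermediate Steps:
t = 1/245 ≈ 0.0040816
p = 303808/49 (p = ((-1 - 4)*(-1) + 35)*(1/245 + 155) = (-5*(-1) + 35)*(37976/245) = (5 + 35)*(37976/245) = 40*(37976/245) = 303808/49 ≈ 6200.2)
(-357 + p)² = (-357 + 303808/49)² = (286315/49)² = 81976279225/2401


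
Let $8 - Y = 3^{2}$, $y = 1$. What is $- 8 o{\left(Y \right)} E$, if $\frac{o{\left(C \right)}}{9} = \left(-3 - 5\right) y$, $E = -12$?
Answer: $-6912$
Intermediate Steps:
$Y = -1$ ($Y = 8 - 3^{2} = 8 - 9 = -1$)
$o{\left(C \right)} = -72$ ($o{\left(C \right)} = 9 \left(-3 - 5\right) 1 = 9 \left(\left(-8\right) 1\right) = 9 \left(-8\right) = -72$)
$- 8 o{\left(Y \right)} E = \left(-8\right) \left(-72\right) \left(-12\right) = 576 \left(-12\right) = -6912$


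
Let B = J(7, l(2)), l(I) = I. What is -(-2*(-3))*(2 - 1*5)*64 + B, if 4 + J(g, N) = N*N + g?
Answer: 1159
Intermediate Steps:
J(g, N) = -4 + g + N² (J(g, N) = -4 + (N*N + g) = -4 + (N² + g) = -4 + (g + N²) = -4 + g + N²)
B = 7 (B = -4 + 7 + 2² = -4 + 7 + 4 = 7)
-(-2*(-3))*(2 - 1*5)*64 + B = -(-2*(-3))*(2 - 1*5)*64 + 7 = -6*(2 - 5)*64 + 7 = -6*(-3)*64 + 7 = -1*(-18)*64 + 7 = 18*64 + 7 = 1152 + 7 = 1159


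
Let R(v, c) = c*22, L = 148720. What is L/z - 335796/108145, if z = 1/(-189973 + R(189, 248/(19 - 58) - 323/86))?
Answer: -9176929001560988/324435 ≈ -2.8286e+10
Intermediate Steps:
R(v, c) = 22*c
z = -1677/318957896 (z = 1/(-189973 + 22*(248/(19 - 58) - 323/86)) = 1/(-189973 + 22*(248/(-39) - 323*1/86)) = 1/(-189973 + 22*(248*(-1/39) - 323/86)) = 1/(-189973 + 22*(-248/39 - 323/86)) = 1/(-189973 + 22*(-33925/3354)) = 1/(-189973 - 373175/1677) = 1/(-318957896/1677) = -1677/318957896 ≈ -5.2577e-6)
L/z - 335796/108145 = 148720/(-1677/318957896) - 335796/108145 = 148720*(-318957896/1677) - 335796*1/108145 = -3648878330240/129 - 335796/108145 = -9176929001560988/324435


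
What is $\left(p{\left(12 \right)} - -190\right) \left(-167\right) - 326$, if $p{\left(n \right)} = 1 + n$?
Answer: $-34227$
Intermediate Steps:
$\left(p{\left(12 \right)} - -190\right) \left(-167\right) - 326 = \left(\left(1 + 12\right) - -190\right) \left(-167\right) - 326 = \left(13 + 190\right) \left(-167\right) - 326 = 203 \left(-167\right) - 326 = -33901 - 326 = -34227$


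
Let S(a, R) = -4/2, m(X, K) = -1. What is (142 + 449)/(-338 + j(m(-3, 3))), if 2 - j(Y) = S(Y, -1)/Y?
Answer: -591/338 ≈ -1.7485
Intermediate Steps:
S(a, R) = -2 (S(a, R) = -4*1/2 = -2)
j(Y) = 2 + 2/Y (j(Y) = 2 - (-2)/Y = 2 + 2/Y)
(142 + 449)/(-338 + j(m(-3, 3))) = (142 + 449)/(-338 + (2 + 2/(-1))) = 591/(-338 + (2 + 2*(-1))) = 591/(-338 + (2 - 2)) = 591/(-338 + 0) = 591/(-338) = 591*(-1/338) = -591/338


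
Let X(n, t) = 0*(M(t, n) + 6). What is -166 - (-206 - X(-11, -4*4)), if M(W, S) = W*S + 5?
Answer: 40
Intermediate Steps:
M(W, S) = 5 + S*W (M(W, S) = S*W + 5 = 5 + S*W)
X(n, t) = 0 (X(n, t) = 0*((5 + n*t) + 6) = 0*(11 + n*t) = 0)
-166 - (-206 - X(-11, -4*4)) = -166 - (-206 - 1*0) = -166 - (-206 + 0) = -166 - 1*(-206) = -166 + 206 = 40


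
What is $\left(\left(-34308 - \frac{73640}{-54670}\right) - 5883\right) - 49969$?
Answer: $- \frac{70413908}{781} \approx -90159.0$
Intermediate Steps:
$\left(\left(-34308 - \frac{73640}{-54670}\right) - 5883\right) - 49969 = \left(\left(-34308 - - \frac{1052}{781}\right) - 5883\right) - 49969 = \left(\left(-34308 + \frac{1052}{781}\right) - 5883\right) - 49969 = \left(- \frac{26793496}{781} - 5883\right) - 49969 = - \frac{31388119}{781} - 49969 = - \frac{70413908}{781}$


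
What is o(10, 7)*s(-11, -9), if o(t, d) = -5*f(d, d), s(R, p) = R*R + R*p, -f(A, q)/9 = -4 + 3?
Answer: -9900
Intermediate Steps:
f(A, q) = 9 (f(A, q) = -9*(-4 + 3) = -9*(-1) = 9)
s(R, p) = R² + R*p
o(t, d) = -45 (o(t, d) = -5*9 = -45)
o(10, 7)*s(-11, -9) = -(-495)*(-11 - 9) = -(-495)*(-20) = -45*220 = -9900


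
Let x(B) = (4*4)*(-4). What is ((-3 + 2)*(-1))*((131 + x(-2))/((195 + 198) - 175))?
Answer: 67/218 ≈ 0.30734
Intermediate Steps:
x(B) = -64 (x(B) = 16*(-4) = -64)
((-3 + 2)*(-1))*((131 + x(-2))/((195 + 198) - 175)) = ((-3 + 2)*(-1))*((131 - 64)/((195 + 198) - 175)) = (-1*(-1))*(67/(393 - 175)) = 1*(67/218) = 67/218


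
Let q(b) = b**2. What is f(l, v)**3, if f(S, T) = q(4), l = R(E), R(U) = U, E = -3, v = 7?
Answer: 4096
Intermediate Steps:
l = -3
f(S, T) = 16 (f(S, T) = 4**2 = 16)
f(l, v)**3 = 16**3 = 4096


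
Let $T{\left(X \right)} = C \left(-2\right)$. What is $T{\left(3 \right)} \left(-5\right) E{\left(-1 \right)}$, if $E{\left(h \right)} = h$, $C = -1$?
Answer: $10$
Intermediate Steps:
$T{\left(X \right)} = 2$ ($T{\left(X \right)} = \left(-1\right) \left(-2\right) = 2$)
$T{\left(3 \right)} \left(-5\right) E{\left(-1 \right)} = 2 \left(-5\right) \left(-1\right) = \left(-10\right) \left(-1\right) = 10$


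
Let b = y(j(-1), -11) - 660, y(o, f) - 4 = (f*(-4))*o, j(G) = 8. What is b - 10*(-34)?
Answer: 36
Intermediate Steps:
y(o, f) = 4 - 4*f*o (y(o, f) = 4 + (f*(-4))*o = 4 + (-4*f)*o = 4 - 4*f*o)
b = -304 (b = (4 - 4*(-11)*8) - 660 = (4 + 352) - 660 = 356 - 660 = -304)
b - 10*(-34) = -304 - 10*(-34) = -304 - 1*(-340) = -304 + 340 = 36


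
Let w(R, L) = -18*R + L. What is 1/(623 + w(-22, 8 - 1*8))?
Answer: 1/1019 ≈ 0.00098135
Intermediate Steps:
w(R, L) = L - 18*R
1/(623 + w(-22, 8 - 1*8)) = 1/(623 + ((8 - 1*8) - 18*(-22))) = 1/(623 + ((8 - 8) + 396)) = 1/(623 + (0 + 396)) = 1/(623 + 396) = 1/1019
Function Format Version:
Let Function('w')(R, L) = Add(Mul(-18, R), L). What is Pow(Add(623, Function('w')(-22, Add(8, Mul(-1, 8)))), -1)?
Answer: Rational(1, 1019) ≈ 0.00098135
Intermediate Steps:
Function('w')(R, L) = Add(L, Mul(-18, R))
Pow(Add(623, Function('w')(-22, Add(8, Mul(-1, 8)))), -1) = Pow(Add(623, Add(Add(8, Mul(-1, 8)), Mul(-18, -22))), -1) = Pow(Add(623, Add(Add(8, -8), 396)), -1) = Pow(Add(623, Add(0, 396)), -1) = Pow(Add(623, 396), -1) = Pow(1019, -1) = Rational(1, 1019)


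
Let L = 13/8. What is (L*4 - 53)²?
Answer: 8649/4 ≈ 2162.3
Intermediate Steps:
L = 13/8 (L = 13*(⅛) = 13/8 ≈ 1.6250)
(L*4 - 53)² = ((13/8)*4 - 53)² = (13/2 - 53)² = (-93/2)² = 8649/4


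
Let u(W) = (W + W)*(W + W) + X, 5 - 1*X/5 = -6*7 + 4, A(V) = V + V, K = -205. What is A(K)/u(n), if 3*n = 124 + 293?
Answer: -410/77499 ≈ -0.0052904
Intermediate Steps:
n = 139 (n = (124 + 293)/3 = (⅓)*417 = 139)
A(V) = 2*V
X = 215 (X = 25 - 5*(-6*7 + 4) = 25 - 5*(-42 + 4) = 25 - 5*(-38) = 25 + 190 = 215)
u(W) = 215 + 4*W² (u(W) = (W + W)*(W + W) + 215 = (2*W)*(2*W) + 215 = 4*W² + 215 = 215 + 4*W²)
A(K)/u(n) = (2*(-205))/(215 + 4*139²) = -410/(215 + 4*19321) = -410/(215 + 77284) = -410/77499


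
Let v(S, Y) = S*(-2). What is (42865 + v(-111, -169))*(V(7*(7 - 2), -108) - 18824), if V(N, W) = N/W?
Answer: -87597034349/108 ≈ -8.1108e+8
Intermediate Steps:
v(S, Y) = -2*S
(42865 + v(-111, -169))*(V(7*(7 - 2), -108) - 18824) = (42865 - 2*(-111))*((7*(7 - 2))/(-108) - 18824) = (42865 + 222)*((7*5)*(-1/108) - 18824) = 43087*(35*(-1/108) - 18824) = 43087*(-35/108 - 18824) = 43087*(-2033027/108) = -87597034349/108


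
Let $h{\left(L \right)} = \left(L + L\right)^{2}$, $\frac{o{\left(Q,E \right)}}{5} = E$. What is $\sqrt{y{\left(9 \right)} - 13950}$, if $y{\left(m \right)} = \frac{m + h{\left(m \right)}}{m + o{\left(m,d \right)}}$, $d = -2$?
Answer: $69 i \sqrt{3} \approx 119.51 i$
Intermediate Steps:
$o{\left(Q,E \right)} = 5 E$
$h{\left(L \right)} = 4 L^{2}$ ($h{\left(L \right)} = \left(2 L\right)^{2} = 4 L^{2}$)
$y{\left(m \right)} = \frac{m + 4 m^{2}}{-10 + m}$ ($y{\left(m \right)} = \frac{m + 4 m^{2}}{m + 5 \left(-2\right)} = \frac{m + 4 m^{2}}{m - 10} = \frac{m + 4 m^{2}}{-10 + m}$)
$\sqrt{y{\left(9 \right)} - 13950} = \sqrt{\frac{9 \left(1 + 4 \cdot 9\right)}{-10 + 9} - 13950} = \sqrt{\frac{9 \left(1 + 36\right)}{-1} - 13950} = \sqrt{9 \left(-1\right) 37 - 13950} = \sqrt{-333 - 13950} = \sqrt{-14283} = 69 i \sqrt{3}$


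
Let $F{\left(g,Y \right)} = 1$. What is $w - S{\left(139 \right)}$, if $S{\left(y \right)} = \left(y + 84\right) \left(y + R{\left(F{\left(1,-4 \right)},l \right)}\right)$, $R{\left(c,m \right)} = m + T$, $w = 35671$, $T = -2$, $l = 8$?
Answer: $3336$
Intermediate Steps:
$R{\left(c,m \right)} = -2 + m$ ($R{\left(c,m \right)} = m - 2 = -2 + m$)
$S{\left(y \right)} = \left(6 + y\right) \left(84 + y\right)$ ($S{\left(y \right)} = \left(y + 84\right) \left(y + \left(-2 + 8\right)\right) = \left(84 + y\right) \left(y + 6\right) = \left(84 + y\right) \left(6 + y\right) = \left(6 + y\right) \left(84 + y\right)$)
$w - S{\left(139 \right)} = 35671 - \left(504 + 139^{2} + 90 \cdot 139\right) = 35671 - \left(504 + 19321 + 12510\right) = 35671 - 32335 = 3336$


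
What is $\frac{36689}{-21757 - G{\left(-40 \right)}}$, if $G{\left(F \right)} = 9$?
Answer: $- \frac{36689}{21766} \approx -1.6856$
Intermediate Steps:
$\frac{36689}{-21757 - G{\left(-40 \right)}} = \frac{36689}{-21757 - 9} = \frac{36689}{-21766} = 36689 \left(- \frac{1}{21766}\right) = - \frac{36689}{21766}$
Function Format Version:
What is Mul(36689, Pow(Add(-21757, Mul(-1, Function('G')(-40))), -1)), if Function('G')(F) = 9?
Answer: Rational(-36689, 21766) ≈ -1.6856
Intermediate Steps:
Mul(36689, Pow(Add(-21757, Mul(-1, Function('G')(-40))), -1)) = Mul(36689, Pow(Add(-21757, Mul(-1, 9)), -1)) = Mul(36689, Pow(Add(-21757, -9), -1)) = Mul(36689, Pow(-21766, -1)) = Mul(36689, Rational(-1, 21766)) = Rational(-36689, 21766)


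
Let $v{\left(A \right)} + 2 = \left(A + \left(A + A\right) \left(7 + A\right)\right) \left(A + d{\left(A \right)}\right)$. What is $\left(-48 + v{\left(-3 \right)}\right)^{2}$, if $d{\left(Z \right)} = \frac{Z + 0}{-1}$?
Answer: $2500$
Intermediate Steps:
$d{\left(Z \right)} = - Z$ ($d{\left(Z \right)} = Z \left(-1\right) = - Z$)
$v{\left(A \right)} = -2$ ($v{\left(A \right)} = -2 + \left(A + \left(A + A\right) \left(7 + A\right)\right) \left(A - A\right) = -2 + \left(A + 2 A \left(7 + A\right)\right) 0 = -2 + 0 = -2$)
$\left(-48 + v{\left(-3 \right)}\right)^{2} = \left(-48 - 2\right)^{2} = \left(-50\right)^{2} = 2500$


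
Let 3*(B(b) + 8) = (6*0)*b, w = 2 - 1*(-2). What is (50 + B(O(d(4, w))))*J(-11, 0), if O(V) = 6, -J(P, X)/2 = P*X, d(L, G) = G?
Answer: 0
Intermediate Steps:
w = 4 (w = 2 + 2 = 4)
J(P, X) = -2*P*X
B(b) = -8 (B(b) = -8 + ((6*0)*b)/3 = -8 + (0*b)/3 = -8 + (1/3)*0 = -8 + 0 = -8)
(50 + B(O(d(4, w))))*J(-11, 0) = (50 - 8)*(-2*(-11)*0) = 42*0 = 0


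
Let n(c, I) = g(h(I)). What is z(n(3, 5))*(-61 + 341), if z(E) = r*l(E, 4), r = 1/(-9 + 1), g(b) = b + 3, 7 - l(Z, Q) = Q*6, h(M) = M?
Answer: 595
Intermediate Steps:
l(Z, Q) = 7 - 6*Q (l(Z, Q) = 7 - Q*6 = 7 - 6*Q)
g(b) = 3 + b
r = -⅛ (r = 1/(-8) = -⅛ ≈ -0.12500)
n(c, I) = 3 + I
z(E) = 17/8 (z(E) = -(7 - 6*4)/8 = -(7 - 24)/8 = -⅛*(-17) = 17/8)
z(n(3, 5))*(-61 + 341) = 17*(-61 + 341)/8 = (17/8)*280 = 595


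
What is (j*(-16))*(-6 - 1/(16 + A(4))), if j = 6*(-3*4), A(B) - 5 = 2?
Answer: -160128/23 ≈ -6962.1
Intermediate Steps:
A(B) = 7 (A(B) = 5 + 2 = 7)
j = -72 (j = 6*(-12) = -72)
(j*(-16))*(-6 - 1/(16 + A(4))) = (-72*(-16))*(-6 - 1/(16 + 7)) = 1152*(-6 - 1/23) = 1152*(-139/23) = -160128/23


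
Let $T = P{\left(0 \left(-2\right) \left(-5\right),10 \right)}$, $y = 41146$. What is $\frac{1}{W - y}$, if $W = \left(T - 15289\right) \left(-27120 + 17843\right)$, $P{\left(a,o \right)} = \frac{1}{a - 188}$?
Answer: $\frac{188}{26657451793} \approx 7.0524 \cdot 10^{-9}$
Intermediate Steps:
$P{\left(a,o \right)} = \frac{1}{-188 + a}$
$T = - \frac{1}{188}$ ($T = \frac{1}{-188 + 0 \left(-2\right) \left(-5\right)} = \frac{1}{-188 + 0 \left(-5\right)} = \frac{1}{-188 + 0} = \frac{1}{-188} = - \frac{1}{188} \approx -0.0053191$)
$W = \frac{26665187241}{188}$ ($W = \left(- \frac{1}{188} - 15289\right) \left(-27120 + 17843\right) = \left(- \frac{2874333}{188}\right) \left(-9277\right) = \frac{26665187241}{188} \approx 1.4184 \cdot 10^{8}$)
$\frac{1}{W - y} = \frac{1}{\frac{26665187241}{188} - 41146} = \frac{1}{\frac{26657451793}{188}} = \frac{188}{26657451793}$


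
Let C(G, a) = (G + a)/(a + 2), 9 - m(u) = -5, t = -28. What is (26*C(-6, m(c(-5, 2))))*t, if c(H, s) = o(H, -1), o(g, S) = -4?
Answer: -364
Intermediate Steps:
c(H, s) = -4
m(u) = 14 (m(u) = 9 - 1*(-5) = 9 + 5 = 14)
C(G, a) = (G + a)/(2 + a)
(26*C(-6, m(c(-5, 2))))*t = (26*((-6 + 14)/(2 + 14)))*(-28) = (26*(8/16))*(-28) = (26*((1/16)*8))*(-28) = (26*(1/2))*(-28) = 13*(-28) = -364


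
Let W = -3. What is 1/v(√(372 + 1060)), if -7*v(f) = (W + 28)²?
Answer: -7/625 ≈ -0.011200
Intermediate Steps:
v(f) = -625/7 (v(f) = -(-3 + 28)²/7 = -⅐*25² = -⅐*625 = -625/7)
1/v(√(372 + 1060)) = 1/(-625/7) = -7/625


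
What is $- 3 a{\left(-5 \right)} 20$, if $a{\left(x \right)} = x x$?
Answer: $-1500$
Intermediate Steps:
$a{\left(x \right)} = x^{2}$
$- 3 a{\left(-5 \right)} 20 = - 3 \left(-5\right)^{2} \cdot 20 = \left(-3\right) 25 \cdot 20 = \left(-75\right) 20 = -1500$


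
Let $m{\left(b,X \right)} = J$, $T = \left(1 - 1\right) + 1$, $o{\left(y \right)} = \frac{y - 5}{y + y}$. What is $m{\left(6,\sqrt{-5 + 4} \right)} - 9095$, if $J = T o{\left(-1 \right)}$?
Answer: $-9092$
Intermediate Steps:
$o{\left(y \right)} = \frac{-5 + y}{2 y}$
$T = 1$ ($T = 0 + 1 = 1$)
$J = 3$ ($J = 1 \frac{-5 - 1}{2 \left(-1\right)} = 1 \cdot \frac{1}{2} \left(-1\right) \left(-6\right) = 1 \cdot 3 = 3$)
$m{\left(b,X \right)} = 3$
$m{\left(6,\sqrt{-5 + 4} \right)} - 9095 = 3 - 9095 = -9092$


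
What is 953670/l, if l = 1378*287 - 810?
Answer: 476835/197338 ≈ 2.4163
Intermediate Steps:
l = 394676 (l = 395486 - 810 = 394676)
953670/l = 953670/394676 = 953670*(1/394676) = 476835/197338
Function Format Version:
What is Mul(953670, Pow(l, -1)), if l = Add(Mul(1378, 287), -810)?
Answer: Rational(476835, 197338) ≈ 2.4163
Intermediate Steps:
l = 394676 (l = Add(395486, -810) = 394676)
Mul(953670, Pow(l, -1)) = Mul(953670, Pow(394676, -1)) = Mul(953670, Rational(1, 394676)) = Rational(476835, 197338)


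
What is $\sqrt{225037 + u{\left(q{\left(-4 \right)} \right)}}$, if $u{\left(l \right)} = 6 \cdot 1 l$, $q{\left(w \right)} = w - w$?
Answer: $\sqrt{225037} \approx 474.38$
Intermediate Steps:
$q{\left(w \right)} = 0$
$u{\left(l \right)} = 6 l$
$\sqrt{225037 + u{\left(q{\left(-4 \right)} \right)}} = \sqrt{225037 + 6 \cdot 0} = \sqrt{225037 + 0} = \sqrt{225037}$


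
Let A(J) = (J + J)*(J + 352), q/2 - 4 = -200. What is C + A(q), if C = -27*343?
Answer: 22099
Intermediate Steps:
C = -9261
q = -392 (q = 8 + 2*(-200) = 8 - 400 = -392)
A(J) = 2*J*(352 + J) (A(J) = (2*J)*(352 + J) = 2*J*(352 + J))
C + A(q) = -9261 + 2*(-392)*(352 - 392) = -9261 + 2*(-392)*(-40) = -9261 + 31360 = 22099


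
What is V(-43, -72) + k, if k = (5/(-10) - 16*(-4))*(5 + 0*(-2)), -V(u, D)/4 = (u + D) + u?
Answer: 1899/2 ≈ 949.50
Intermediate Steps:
V(u, D) = -8*u - 4*D (V(u, D) = -4*((u + D) + u) = -4*((D + u) + u) = -4*(D + 2*u) = -8*u - 4*D)
k = 635/2 (k = (5*(-⅒) + 64)*(5 + 0) = (-½ + 64)*5 = (127/2)*5 = 635/2 ≈ 317.50)
V(-43, -72) + k = (-8*(-43) - 4*(-72)) + 635/2 = (344 + 288) + 635/2 = 632 + 635/2 = 1899/2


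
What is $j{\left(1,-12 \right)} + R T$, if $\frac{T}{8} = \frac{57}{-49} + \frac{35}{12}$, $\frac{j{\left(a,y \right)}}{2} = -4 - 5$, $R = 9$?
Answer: $\frac{5304}{49} \approx 108.24$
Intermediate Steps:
$j{\left(a,y \right)} = -18$ ($j{\left(a,y \right)} = 2 \left(-4 - 5\right) = 2 \left(-9\right) = -18$)
$T = \frac{2062}{147}$ ($T = 8 \left(\frac{57}{-49} + \frac{35}{12}\right) = 8 \left(57 \left(- \frac{1}{49}\right) + 35 \cdot \frac{1}{12}\right) = 8 \left(- \frac{57}{49} + \frac{35}{12}\right) = 8 \cdot \frac{1031}{588} = \frac{2062}{147} \approx 14.027$)
$j{\left(1,-12 \right)} + R T = -18 + 9 \cdot \frac{2062}{147} = -18 + \frac{6186}{49} = \frac{5304}{49}$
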